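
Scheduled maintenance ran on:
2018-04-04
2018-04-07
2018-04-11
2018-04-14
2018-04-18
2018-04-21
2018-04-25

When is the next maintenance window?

2018-04-28

The gap pattern 3, 4, 3, 4, 3, 4 repeats every 2 events.
These are the Wednesdays and Saturdays of each week.
The following Saturday is 2018-04-28.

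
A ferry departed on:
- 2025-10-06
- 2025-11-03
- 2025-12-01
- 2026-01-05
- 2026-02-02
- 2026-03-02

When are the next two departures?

2026-04-06, 2026-05-04

These are Mondays at 28- or 35-day spacing (28, 28, 35, 28, 28).
The pattern: 1st Monday of the month.
April 2026 — 1st Monday is 2026-04-06.
1st Monday of May 2026: 2026-05-04.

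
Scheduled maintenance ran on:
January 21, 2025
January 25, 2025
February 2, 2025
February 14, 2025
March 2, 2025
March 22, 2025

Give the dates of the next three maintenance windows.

Gaps: 4, 8, 12, 16, 20 days — each gap is 4 larger than the previous one.
Next gap: 24 days. March 22, 2025 + 24 days = April 15, 2025.
Next gap: 28 days. April 15, 2025 + 28 days = May 13, 2025.
Next gap: 32 days. May 13, 2025 + 32 days = June 14, 2025.

April 15, 2025; May 13, 2025; June 14, 2025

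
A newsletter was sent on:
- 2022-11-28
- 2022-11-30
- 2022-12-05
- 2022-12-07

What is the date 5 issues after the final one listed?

The gap pattern 2, 5, 2 repeats every 2 events.
These are the Mondays and Wednesdays of each week.
The following Monday is 2022-12-12.
The following Wednesday is 2022-12-14.
Next Monday: 2022-12-19.
The following Wednesday is 2022-12-21.
The following Monday is 2022-12-26.

2022-12-26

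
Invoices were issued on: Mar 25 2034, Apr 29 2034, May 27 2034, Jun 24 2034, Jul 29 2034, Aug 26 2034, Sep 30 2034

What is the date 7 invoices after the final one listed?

Apr 28 2035

These are Saturdays with 35, 28, 28, 35, 28, 35-day gaps.
Each is the final Saturday of its month — Apr 29 2034 is past the 28th, so '4th Saturday' doesn't fit.
Last Saturday of October 2034: Oct 28 2034.
November 2034 ends with Saturday Nov 25 2034.
Last Saturday of December 2034: Dec 30 2034.
Last Saturday of January 2035: Jan 27 2035.
Last Saturday of February 2035: Feb 24 2035.
March 2035 ends with Saturday Mar 31 2035.
April 2035 ends with Saturday Apr 28 2035.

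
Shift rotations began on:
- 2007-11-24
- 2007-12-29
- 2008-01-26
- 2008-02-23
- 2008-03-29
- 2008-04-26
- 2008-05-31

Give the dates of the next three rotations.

These are Saturdays with 35, 28, 28, 35, 28, 35-day gaps.
Each is the final Saturday of its month — 2007-12-29 is past the 28th, so '4th Saturday' doesn't fit.
Last Saturday of June 2008: 2008-06-28.
Last Saturday of July 2008: 2008-07-26.
Last Saturday of August 2008: 2008-08-30.

2008-06-28, 2008-07-26, 2008-08-30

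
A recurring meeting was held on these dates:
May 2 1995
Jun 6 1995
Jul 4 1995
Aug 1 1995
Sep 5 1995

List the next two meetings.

These are Tuesdays at 28- or 35-day spacing (35, 28, 28, 35).
The pattern: 1st Tuesday of the month.
October 1995 — 1st Tuesday is Oct 3 1995.
1st Tuesday of November 1995: Nov 7 1995.

Oct 3 1995, Nov 7 1995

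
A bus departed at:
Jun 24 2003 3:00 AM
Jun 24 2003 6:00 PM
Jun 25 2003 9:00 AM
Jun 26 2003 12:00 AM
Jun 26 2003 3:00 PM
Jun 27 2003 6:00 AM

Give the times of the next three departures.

Jun 27 2003 9:00 PM, Jun 28 2003 12:00 PM, Jun 29 2003 3:00 AM

Spacing: 15, 15, 15, 15, 15 h — constant 15 h.
Jun 27 2003 6:00 AM + 15 h = Jun 27 2003 9:00 PM.
Jun 27 2003 9:00 PM + 15 h = Jun 28 2003 12:00 PM.
Jun 28 2003 12:00 PM + 15 h = Jun 29 2003 3:00 AM.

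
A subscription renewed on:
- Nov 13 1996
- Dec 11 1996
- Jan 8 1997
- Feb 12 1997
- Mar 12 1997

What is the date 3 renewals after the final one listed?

Jun 11 1997

Gaps: 28, 28, 35, 28 days — a mix of 28 and 35. Every date is a Wednesday.
Each is the 2nd Wednesday of its month.
April 1997 — 2nd Wednesday is Apr 9 1997.
2nd Wednesday of May 1997: May 14 1997.
June 1997 — 2nd Wednesday is Jun 11 1997.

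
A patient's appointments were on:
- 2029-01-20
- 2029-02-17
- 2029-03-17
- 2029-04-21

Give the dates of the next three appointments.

2029-05-19, 2029-06-16, 2029-07-21

All dates are Saturdays, 28, 28, 35 days apart.
Specifically, the 3rd Saturday of each month.
3rd Saturday of May 2029: 2029-05-19.
June 2029 — 3rd Saturday is 2029-06-16.
3rd Saturday of July 2029: 2029-07-21.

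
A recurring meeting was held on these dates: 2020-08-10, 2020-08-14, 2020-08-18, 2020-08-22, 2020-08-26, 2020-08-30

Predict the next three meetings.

The spacing is 4, 4, 4, 4, 4 days — always 4 days.
2020-08-30 + 4 days = 2020-09-03.
2020-09-03 + 4 days = 2020-09-07.
2020-09-07 + 4 days = 2020-09-11.

2020-09-03, 2020-09-07, 2020-09-11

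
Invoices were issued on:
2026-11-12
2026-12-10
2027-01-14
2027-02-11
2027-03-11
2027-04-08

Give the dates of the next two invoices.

These are Thursdays at 28- or 35-day spacing (28, 35, 28, 28, 28).
The pattern: 2nd Thursday of the month.
2nd Thursday of May 2027: 2027-05-13.
June 2027 — 2nd Thursday is 2027-06-10.

2027-05-13, 2027-06-10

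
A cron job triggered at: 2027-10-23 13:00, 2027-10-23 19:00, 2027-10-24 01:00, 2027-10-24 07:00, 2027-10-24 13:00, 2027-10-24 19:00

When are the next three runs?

Gaps: 6, 6, 6, 6, 6 hours — each event is 6 hours after the previous one.
2027-10-24 19:00 + 6 h = 2027-10-25 01:00.
2027-10-25 01:00 + 6 h = 2027-10-25 07:00.
2027-10-25 07:00 + 6 h = 2027-10-25 13:00.

2027-10-25 01:00, 2027-10-25 07:00, 2027-10-25 13:00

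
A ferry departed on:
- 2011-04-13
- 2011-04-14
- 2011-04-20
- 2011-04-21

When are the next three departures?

2011-04-27, 2011-04-28, 2011-05-04

The gap pattern 1, 6, 1 repeats every 2 events.
These are the Wednesdays and Thursdays of each week.
Next Wednesday: 2011-04-27.
Next Thursday: 2011-04-28.
Next Wednesday: 2011-05-04.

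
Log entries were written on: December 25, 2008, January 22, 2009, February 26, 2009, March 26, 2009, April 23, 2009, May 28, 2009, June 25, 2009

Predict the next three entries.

July 23, 2009; August 27, 2009; September 24, 2009

These are Thursdays at 28- or 35-day spacing (28, 35, 28, 28, 35, 28).
The pattern: 4th Thursday of the month.
4th Thursday of July 2009: July 23, 2009.
4th Thursday of August 2009: August 27, 2009.
September 2009 — 4th Thursday is September 24, 2009.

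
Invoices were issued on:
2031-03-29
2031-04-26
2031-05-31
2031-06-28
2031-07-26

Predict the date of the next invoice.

Every date is a Saturday; gaps 28, 35, 28, 28 days.
Each is the last Saturday of its month (at least one falls on the 29th or later, ruling out '4th Saturday').
August 2031 ends with Saturday 2031-08-30.

2031-08-30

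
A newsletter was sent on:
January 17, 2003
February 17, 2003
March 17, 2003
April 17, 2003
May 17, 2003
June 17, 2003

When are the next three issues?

July 17, 2003; August 17, 2003; September 17, 2003

Each date is the 17th; the gaps (31, 28, 31, 30, 31) track the month lengths.
The rule is the 17th of each month.
Next: July 2003 → July 17, 2003.
August 2003: August 17, 2003.
September 2003: September 17, 2003.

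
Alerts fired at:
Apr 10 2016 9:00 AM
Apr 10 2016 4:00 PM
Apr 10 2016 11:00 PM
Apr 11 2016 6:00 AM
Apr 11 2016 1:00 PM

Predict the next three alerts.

Spacing: 7, 7, 7, 7 h — constant 7 h.
Apr 11 2016 1:00 PM + 7 h = Apr 11 2016 8:00 PM.
Apr 11 2016 8:00 PM + 7 h = Apr 12 2016 3:00 AM.
Apr 12 2016 3:00 AM + 7 h = Apr 12 2016 10:00 AM.

Apr 11 2016 8:00 PM, Apr 12 2016 3:00 AM, Apr 12 2016 10:00 AM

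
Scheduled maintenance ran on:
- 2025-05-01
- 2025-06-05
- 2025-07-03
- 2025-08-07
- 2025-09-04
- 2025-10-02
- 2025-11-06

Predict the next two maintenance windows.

Gaps: 35, 28, 35, 28, 28, 35 days — a mix of 28 and 35. Every date is a Thursday.
Each is the 1st Thursday of its month.
December 2025 — 1st Thursday is 2025-12-04.
January 2026 — 1st Thursday is 2026-01-01.

2025-12-04, 2026-01-01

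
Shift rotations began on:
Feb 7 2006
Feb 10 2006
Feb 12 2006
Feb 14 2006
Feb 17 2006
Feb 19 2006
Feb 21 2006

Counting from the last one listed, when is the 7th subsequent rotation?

Every event lands on a Tuesday or Friday or Sunday (gaps cycle 3, 2, 2, 3, 2, 2).
So the schedule is: every Tuesday, Friday and Sunday.
Next Friday: Feb 24 2006.
The following Sunday is Feb 26 2006.
The following Tuesday is Feb 28 2006.
The following Friday is Mar 3 2006.
The following Sunday is Mar 5 2006.
Next Tuesday: Mar 7 2006.
Next Friday: Mar 10 2006.

Mar 10 2006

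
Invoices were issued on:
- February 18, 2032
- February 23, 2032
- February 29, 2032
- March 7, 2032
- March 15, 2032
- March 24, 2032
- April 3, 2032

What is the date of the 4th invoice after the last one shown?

The spacing grows by 1 each time: 5, 6, 7, 8, 9, 10 days.
Next gap: 11 days. April 3, 2032 + 11 days = April 14, 2032.
Next gap: 12 days. April 14, 2032 + 12 days = April 26, 2032.
Next gap: 13 days. April 26, 2032 + 13 days = May 9, 2032.
Next gap: 14 days. May 9, 2032 + 14 days = May 23, 2032.

May 23, 2032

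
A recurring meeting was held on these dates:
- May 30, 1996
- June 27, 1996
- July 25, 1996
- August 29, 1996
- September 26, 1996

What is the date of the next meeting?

All Thursdays; the gaps (28, 28, 35, 28) vary with month length.
This is the last Thursday of each month.
October 1996 ends with Thursday October 31, 1996.

October 31, 1996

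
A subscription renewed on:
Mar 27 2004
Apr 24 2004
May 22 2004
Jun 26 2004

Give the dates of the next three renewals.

These are Saturdays at 28- or 35-day spacing (28, 28, 35).
The pattern: 4th Saturday of the month.
4th Saturday of July 2004: Jul 24 2004.
4th Saturday of August 2004: Aug 28 2004.
4th Saturday of September 2004: Sep 25 2004.

Jul 24 2004, Aug 28 2004, Sep 25 2004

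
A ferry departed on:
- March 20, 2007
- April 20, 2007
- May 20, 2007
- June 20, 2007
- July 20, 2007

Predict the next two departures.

August 20, 2007; September 20, 2007

Each date is the 20th; the gaps (31, 30, 31, 30) track the month lengths.
The rule is the 20th of each month.
August 2007: August 20, 2007.
September 2007: September 20, 2007.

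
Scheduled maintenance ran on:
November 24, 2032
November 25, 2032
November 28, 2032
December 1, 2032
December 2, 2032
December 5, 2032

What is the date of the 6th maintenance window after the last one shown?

The gap pattern 1, 3, 3, 1, 3 repeats every 3 events.
These are the Wednesdays, Thursdays and Sundays of each week.
The following Wednesday is December 8, 2032.
The following Thursday is December 9, 2032.
Next Sunday: December 12, 2032.
Next Wednesday: December 15, 2032.
The following Thursday is December 16, 2032.
The following Sunday is December 19, 2032.

December 19, 2032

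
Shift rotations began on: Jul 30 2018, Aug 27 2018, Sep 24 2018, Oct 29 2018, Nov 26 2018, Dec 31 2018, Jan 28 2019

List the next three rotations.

Every date is a Monday; gaps 28, 28, 35, 28, 35, 28 days.
Each is the last Monday of its month (at least one falls on the 29th or later, ruling out '4th Monday').
Last Monday of February 2019: Feb 25 2019.
March 2019 ends with Monday Mar 25 2019.
Last Monday of April 2019: Apr 29 2019.

Feb 25 2019, Mar 25 2019, Apr 29 2019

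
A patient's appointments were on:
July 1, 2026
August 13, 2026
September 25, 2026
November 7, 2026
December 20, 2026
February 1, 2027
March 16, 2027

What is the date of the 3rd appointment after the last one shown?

Gaps between consecutive events: 43, 43, 43, 43, 43, 43 days — a constant 43-day interval.
March 16, 2027 + 43 days = April 28, 2027.
April 28, 2027 + 43 days = June 10, 2027.
June 10, 2027 + 43 days = July 23, 2027.

July 23, 2027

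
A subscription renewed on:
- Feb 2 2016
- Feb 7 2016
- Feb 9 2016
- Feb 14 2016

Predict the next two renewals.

Gaps: 5, 2, 5 days — not constant, but cyclic with period 2.
The events fall on every Tuesday and Sunday.
Next Tuesday: Feb 16 2016.
The following Sunday is Feb 21 2016.

Feb 16 2016, Feb 21 2016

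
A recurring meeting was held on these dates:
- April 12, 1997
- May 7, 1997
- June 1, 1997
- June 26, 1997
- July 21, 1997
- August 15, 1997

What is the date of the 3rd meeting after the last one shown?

October 29, 1997

Gaps between consecutive events: 25, 25, 25, 25, 25 days — a constant 25-day interval.
August 15, 1997 + 25 days = September 9, 1997.
September 9, 1997 + 25 days = October 4, 1997.
October 4, 1997 + 25 days = October 29, 1997.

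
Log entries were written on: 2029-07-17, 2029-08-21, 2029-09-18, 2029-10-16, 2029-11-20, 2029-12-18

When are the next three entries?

2030-01-15, 2030-02-19, 2030-03-19

All dates are Tuesdays, 35, 28, 28, 35, 28 days apart.
Specifically, the 3rd Tuesday of each month.
3rd Tuesday of January 2030: 2030-01-15.
February 2030 — 3rd Tuesday is 2030-02-19.
March 2030 — 3rd Tuesday is 2030-03-19.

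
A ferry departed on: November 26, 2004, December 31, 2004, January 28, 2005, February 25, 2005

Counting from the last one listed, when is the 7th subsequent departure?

September 30, 2005

Every date is a Friday; gaps 35, 28, 28 days.
Each is the last Friday of its month (at least one falls on the 29th or later, ruling out '4th Friday').
March 2005 ends with Friday March 25, 2005.
Last Friday of April 2005: April 29, 2005.
May 2005 ends with Friday May 27, 2005.
June 2005 ends with Friday June 24, 2005.
Last Friday of July 2005: July 29, 2005.
August 2005 ends with Friday August 26, 2005.
Last Friday of September 2005: September 30, 2005.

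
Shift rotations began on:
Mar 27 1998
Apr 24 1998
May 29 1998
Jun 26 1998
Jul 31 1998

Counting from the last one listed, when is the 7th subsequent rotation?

Every date is a Friday; gaps 28, 35, 28, 35 days.
Each is the last Friday of its month (at least one falls on the 29th or later, ruling out '4th Friday').
Last Friday of August 1998: Aug 28 1998.
September 1998 ends with Friday Sep 25 1998.
Last Friday of October 1998: Oct 30 1998.
Last Friday of November 1998: Nov 27 1998.
Last Friday of December 1998: Dec 25 1998.
Last Friday of January 1999: Jan 29 1999.
Last Friday of February 1999: Feb 26 1999.

Feb 26 1999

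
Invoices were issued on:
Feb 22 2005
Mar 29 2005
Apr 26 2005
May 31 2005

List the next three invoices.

All Tuesdays; the gaps (35, 28, 35) vary with month length.
This is the last Tuesday of each month.
June 2005 ends with Tuesday Jun 28 2005.
Last Tuesday of July 2005: Jul 26 2005.
August 2005 ends with Tuesday Aug 30 2005.

Jun 28 2005, Jul 26 2005, Aug 30 2005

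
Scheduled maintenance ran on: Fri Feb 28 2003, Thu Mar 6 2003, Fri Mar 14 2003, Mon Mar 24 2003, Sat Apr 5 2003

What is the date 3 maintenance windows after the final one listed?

Fri May 23 2003

The spacing grows by 2 each time: 6, 8, 10, 12 days.
Next gap: 14 days. Sat Apr 5 2003 + 14 days = Sat Apr 19 2003.
Next gap: 16 days. Sat Apr 19 2003 + 16 days = Mon May 5 2003.
Next gap: 18 days. Mon May 5 2003 + 18 days = Fri May 23 2003.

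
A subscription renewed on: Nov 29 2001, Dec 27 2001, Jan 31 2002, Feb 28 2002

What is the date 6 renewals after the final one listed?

All Thursdays; the gaps (28, 35, 28) vary with month length.
This is the last Thursday of each month.
Last Thursday of March 2002: Mar 28 2002.
April 2002 ends with Thursday Apr 25 2002.
May 2002 ends with Thursday May 30 2002.
June 2002 ends with Thursday Jun 27 2002.
July 2002 ends with Thursday Jul 25 2002.
Last Thursday of August 2002: Aug 29 2002.

Aug 29 2002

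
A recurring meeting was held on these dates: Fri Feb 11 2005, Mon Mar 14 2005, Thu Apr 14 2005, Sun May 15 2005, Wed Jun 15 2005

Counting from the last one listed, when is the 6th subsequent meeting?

Sun Dec 18 2005

Gaps between consecutive events: 31, 31, 31, 31 days — a constant 31-day interval.
Wed Jun 15 2005 + 31 days = Sat Jul 16 2005.
Sat Jul 16 2005 + 31 days = Tue Aug 16 2005.
Tue Aug 16 2005 + 31 days = Fri Sep 16 2005.
Fri Sep 16 2005 + 31 days = Mon Oct 17 2005.
Mon Oct 17 2005 + 31 days = Thu Nov 17 2005.
Thu Nov 17 2005 + 31 days = Sun Dec 18 2005.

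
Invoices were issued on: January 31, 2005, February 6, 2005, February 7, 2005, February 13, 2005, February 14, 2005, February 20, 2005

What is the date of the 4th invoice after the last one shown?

March 6, 2005

The gap pattern 6, 1, 6, 1, 6 repeats every 2 events.
These are the Mondays and Sundays of each week.
The following Monday is February 21, 2005.
Next Sunday: February 27, 2005.
The following Monday is February 28, 2005.
The following Sunday is March 6, 2005.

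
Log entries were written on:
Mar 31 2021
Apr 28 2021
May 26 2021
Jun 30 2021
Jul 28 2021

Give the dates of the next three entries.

Aug 25 2021, Sep 29 2021, Oct 27 2021

Every date is a Wednesday; gaps 28, 28, 35, 28 days.
Each is the last Wednesday of its month (at least one falls on the 29th or later, ruling out '4th Wednesday').
Last Wednesday of August 2021: Aug 25 2021.
Last Wednesday of September 2021: Sep 29 2021.
Last Wednesday of October 2021: Oct 27 2021.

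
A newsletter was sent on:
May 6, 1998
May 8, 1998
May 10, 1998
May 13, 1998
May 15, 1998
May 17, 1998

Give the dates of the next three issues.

The gap pattern 2, 2, 3, 2, 2 repeats every 3 events.
These are the Wednesdays, Fridays and Sundays of each week.
The following Wednesday is May 20, 1998.
The following Friday is May 22, 1998.
The following Sunday is May 24, 1998.

May 20, 1998; May 22, 1998; May 24, 1998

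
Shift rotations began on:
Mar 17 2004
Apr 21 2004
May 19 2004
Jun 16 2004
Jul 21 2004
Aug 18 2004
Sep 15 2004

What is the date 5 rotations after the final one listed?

Feb 16 2005

All dates are Wednesdays, 35, 28, 28, 35, 28, 28 days apart.
Specifically, the 3rd Wednesday of each month.
October 2004 — 3rd Wednesday is Oct 20 2004.
3rd Wednesday of November 2004: Nov 17 2004.
December 2004 — 3rd Wednesday is Dec 15 2004.
3rd Wednesday of January 2005: Jan 19 2005.
3rd Wednesday of February 2005: Feb 16 2005.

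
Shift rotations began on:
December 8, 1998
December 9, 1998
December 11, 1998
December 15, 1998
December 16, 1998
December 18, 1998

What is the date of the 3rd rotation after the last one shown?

The gap pattern 1, 2, 4, 1, 2 repeats every 3 events.
These are the Tuesdays, Wednesdays and Fridays of each week.
The following Tuesday is December 22, 1998.
Next Wednesday: December 23, 1998.
Next Friday: December 25, 1998.

December 25, 1998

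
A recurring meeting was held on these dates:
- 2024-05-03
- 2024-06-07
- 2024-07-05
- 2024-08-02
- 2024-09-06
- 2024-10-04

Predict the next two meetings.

2024-11-01, 2024-12-06

These are Fridays at 28- or 35-day spacing (35, 28, 28, 35, 28).
The pattern: 1st Friday of the month.
1st Friday of November 2024: 2024-11-01.
1st Friday of December 2024: 2024-12-06.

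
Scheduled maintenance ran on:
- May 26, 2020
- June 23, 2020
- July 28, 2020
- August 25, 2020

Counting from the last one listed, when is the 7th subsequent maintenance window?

March 23, 2021

All dates are Tuesdays, 28, 35, 28 days apart.
Specifically, the 4th Tuesday of each month.
4th Tuesday of September 2020: September 22, 2020.
October 2020 — 4th Tuesday is October 27, 2020.
4th Tuesday of November 2020: November 24, 2020.
December 2020 — 4th Tuesday is December 22, 2020.
4th Tuesday of January 2021: January 26, 2021.
4th Tuesday of February 2021: February 23, 2021.
March 2021 — 4th Tuesday is March 23, 2021.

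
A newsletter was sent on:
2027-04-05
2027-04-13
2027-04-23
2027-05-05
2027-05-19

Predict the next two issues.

The spacing grows by 2 each time: 8, 10, 12, 14 days.
Next gap: 16 days. 2027-05-19 + 16 days = 2027-06-04.
Next gap: 18 days. 2027-06-04 + 18 days = 2027-06-22.

2027-06-04, 2027-06-22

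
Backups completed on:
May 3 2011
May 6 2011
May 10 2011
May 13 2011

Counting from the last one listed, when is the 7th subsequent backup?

Jun 7 2011

The gap pattern 3, 4, 3 repeats every 2 events.
These are the Tuesdays and Fridays of each week.
The following Tuesday is May 17 2011.
The following Friday is May 20 2011.
The following Tuesday is May 24 2011.
The following Friday is May 27 2011.
Next Tuesday: May 31 2011.
Next Friday: Jun 3 2011.
Next Tuesday: Jun 7 2011.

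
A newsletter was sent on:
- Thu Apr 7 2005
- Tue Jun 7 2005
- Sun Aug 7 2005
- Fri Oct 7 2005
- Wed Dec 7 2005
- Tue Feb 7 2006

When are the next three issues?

Gaps: 61, 61, 61, 61, 62 days — not constant. Every event is on the 7th of the month.
Pattern: the 7th of every 2 months.
Next: April 2006 → Fri Apr 7 2006.
June 2006: Wed Jun 7 2006.
August 2006: Mon Aug 7 2006.

Fri Apr 7 2006, Wed Jun 7 2006, Mon Aug 7 2006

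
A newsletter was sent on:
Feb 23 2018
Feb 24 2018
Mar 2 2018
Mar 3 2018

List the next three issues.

Mar 9 2018, Mar 10 2018, Mar 16 2018

Every event lands on a Friday or Saturday (gaps cycle 1, 6, 1).
So the schedule is: every Friday and Saturday.
Next Friday: Mar 9 2018.
The following Saturday is Mar 10 2018.
Next Friday: Mar 16 2018.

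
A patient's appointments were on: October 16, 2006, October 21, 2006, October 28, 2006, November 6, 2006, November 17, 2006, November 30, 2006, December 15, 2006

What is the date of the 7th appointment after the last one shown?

May 25, 2007

The spacing grows by 2 each time: 5, 7, 9, 11, 13, 15 days.
Next gap: 17 days. December 15, 2006 + 17 days = January 1, 2007.
Next gap: 19 days. January 1, 2007 + 19 days = January 20, 2007.
Next gap: 21 days. January 20, 2007 + 21 days = February 10, 2007.
Next gap: 23 days. February 10, 2007 + 23 days = March 5, 2007.
Next gap: 25 days. March 5, 2007 + 25 days = March 30, 2007.
Next gap: 27 days. March 30, 2007 + 27 days = April 26, 2007.
Next gap: 29 days. April 26, 2007 + 29 days = May 25, 2007.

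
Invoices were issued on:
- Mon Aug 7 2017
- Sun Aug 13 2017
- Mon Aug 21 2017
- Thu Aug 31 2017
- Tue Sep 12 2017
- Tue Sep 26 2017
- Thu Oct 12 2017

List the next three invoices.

Mon Oct 30 2017, Sun Nov 19 2017, Mon Dec 11 2017

The spacing grows by 2 each time: 6, 8, 10, 12, 14, 16 days.
Next gap: 18 days. Thu Oct 12 2017 + 18 days = Mon Oct 30 2017.
Next gap: 20 days. Mon Oct 30 2017 + 20 days = Sun Nov 19 2017.
Next gap: 22 days. Sun Nov 19 2017 + 22 days = Mon Dec 11 2017.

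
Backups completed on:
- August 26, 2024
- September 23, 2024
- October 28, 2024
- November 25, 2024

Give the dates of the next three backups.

December 23, 2024; January 27, 2025; February 24, 2025

These are Mondays at 28- or 35-day spacing (28, 35, 28).
The pattern: 4th Monday of the month.
4th Monday of December 2024: December 23, 2024.
January 2025 — 4th Monday is January 27, 2025.
February 2025 — 4th Monday is February 24, 2025.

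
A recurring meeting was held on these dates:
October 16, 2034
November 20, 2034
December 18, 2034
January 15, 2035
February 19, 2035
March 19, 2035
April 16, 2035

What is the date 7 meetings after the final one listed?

November 19, 2035

These are Mondays at 28- or 35-day spacing (35, 28, 28, 35, 28, 28).
The pattern: 3rd Monday of the month.
3rd Monday of May 2035: May 21, 2035.
June 2035 — 3rd Monday is June 18, 2035.
3rd Monday of July 2035: July 16, 2035.
3rd Monday of August 2035: August 20, 2035.
3rd Monday of September 2035: September 17, 2035.
3rd Monday of October 2035: October 15, 2035.
3rd Monday of November 2035: November 19, 2035.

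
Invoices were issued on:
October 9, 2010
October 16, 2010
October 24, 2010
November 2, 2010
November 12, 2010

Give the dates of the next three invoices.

The spacing grows by 1 each time: 7, 8, 9, 10 days.
Next gap: 11 days. November 12, 2010 + 11 days = November 23, 2010.
Next gap: 12 days. November 23, 2010 + 12 days = December 5, 2010.
Next gap: 13 days. December 5, 2010 + 13 days = December 18, 2010.

November 23, 2010; December 5, 2010; December 18, 2010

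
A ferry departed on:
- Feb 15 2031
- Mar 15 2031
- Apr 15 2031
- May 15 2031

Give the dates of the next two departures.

Jun 15 2031, Jul 15 2031

The day-of-month is always 15 (28, 31, 30 days between events).
So this recurs on the 15th of each month.
June 2031: Jun 15 2031.
Next: July 2031 → Jul 15 2031.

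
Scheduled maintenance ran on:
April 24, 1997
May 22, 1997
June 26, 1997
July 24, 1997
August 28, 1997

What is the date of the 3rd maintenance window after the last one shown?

Gaps: 28, 35, 28, 35 days — a mix of 28 and 35. Every date is a Thursday.
Each is the 4th Thursday of its month.
September 1997 — 4th Thursday is September 25, 1997.
October 1997 — 4th Thursday is October 23, 1997.
4th Thursday of November 1997: November 27, 1997.

November 27, 1997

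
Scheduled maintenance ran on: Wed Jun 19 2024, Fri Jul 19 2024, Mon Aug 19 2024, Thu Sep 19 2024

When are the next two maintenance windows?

Each date is the 19th; the gaps (30, 31, 31) track the month lengths.
The rule is the 19th of each month.
Next: October 2024 → Sat Oct 19 2024.
Next: November 2024 → Tue Nov 19 2024.

Sat Oct 19 2024, Tue Nov 19 2024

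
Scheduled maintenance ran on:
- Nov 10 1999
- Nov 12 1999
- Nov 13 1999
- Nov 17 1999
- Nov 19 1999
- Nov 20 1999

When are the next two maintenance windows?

Gaps: 2, 1, 4, 2, 1 days — not constant, but cyclic with period 3.
The events fall on every Wednesday, Friday and Saturday.
The following Wednesday is Nov 24 1999.
Next Friday: Nov 26 1999.

Nov 24 1999, Nov 26 1999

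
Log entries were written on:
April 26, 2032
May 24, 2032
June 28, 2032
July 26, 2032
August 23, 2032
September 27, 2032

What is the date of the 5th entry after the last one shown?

February 28, 2033

Gaps: 28, 35, 28, 28, 35 days — a mix of 28 and 35. Every date is a Monday.
Each is the 4th Monday of its month.
October 2032 — 4th Monday is October 25, 2032.
4th Monday of November 2032: November 22, 2032.
December 2032 — 4th Monday is December 27, 2032.
4th Monday of January 2033: January 24, 2033.
February 2033 — 4th Monday is February 28, 2033.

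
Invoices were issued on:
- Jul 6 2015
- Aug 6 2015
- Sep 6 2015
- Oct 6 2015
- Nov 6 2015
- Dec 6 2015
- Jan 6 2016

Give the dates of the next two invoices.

Feb 6 2016, Mar 6 2016

Gaps: 31, 31, 30, 31, 30, 31 days — not constant. Every event is on the 6th of the month.
Pattern: the 6th of each month.
February 2016: Feb 6 2016.
Next: March 2016 → Mar 6 2016.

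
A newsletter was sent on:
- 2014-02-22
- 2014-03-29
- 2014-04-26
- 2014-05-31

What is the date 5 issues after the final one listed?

All Saturdays; the gaps (35, 28, 35) vary with month length.
This is the last Saturday of each month.
June 2014 ends with Saturday 2014-06-28.
July 2014 ends with Saturday 2014-07-26.
August 2014 ends with Saturday 2014-08-30.
Last Saturday of September 2014: 2014-09-27.
Last Saturday of October 2014: 2014-10-25.

2014-10-25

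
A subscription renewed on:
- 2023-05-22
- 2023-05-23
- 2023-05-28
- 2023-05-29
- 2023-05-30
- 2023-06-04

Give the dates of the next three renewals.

Every event lands on a Monday or Tuesday or Sunday (gaps cycle 1, 5, 1, 1, 5).
So the schedule is: every Monday, Tuesday and Sunday.
The following Monday is 2023-06-05.
The following Tuesday is 2023-06-06.
Next Sunday: 2023-06-11.

2023-06-05, 2023-06-06, 2023-06-11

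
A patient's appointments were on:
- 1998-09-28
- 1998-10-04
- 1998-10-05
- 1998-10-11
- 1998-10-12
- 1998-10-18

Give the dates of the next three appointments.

Every event lands on a Monday or Sunday (gaps cycle 6, 1, 6, 1, 6).
So the schedule is: every Monday and Sunday.
Next Monday: 1998-10-19.
The following Sunday is 1998-10-25.
Next Monday: 1998-10-26.

1998-10-19, 1998-10-25, 1998-10-26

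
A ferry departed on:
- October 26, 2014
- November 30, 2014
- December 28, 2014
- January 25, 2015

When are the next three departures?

All Sundays; the gaps (35, 28, 28) vary with month length.
This is the last Sunday of each month.
Last Sunday of February 2015: February 22, 2015.
March 2015 ends with Sunday March 29, 2015.
April 2015 ends with Sunday April 26, 2015.

February 22, 2015; March 29, 2015; April 26, 2015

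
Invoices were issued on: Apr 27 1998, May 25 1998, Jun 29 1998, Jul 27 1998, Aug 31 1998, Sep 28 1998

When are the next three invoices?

Every date is a Monday; gaps 28, 35, 28, 35, 28 days.
Each is the last Monday of its month (at least one falls on the 29th or later, ruling out '4th Monday').
October 1998 ends with Monday Oct 26 1998.
Last Monday of November 1998: Nov 30 1998.
December 1998 ends with Monday Dec 28 1998.

Oct 26 1998, Nov 30 1998, Dec 28 1998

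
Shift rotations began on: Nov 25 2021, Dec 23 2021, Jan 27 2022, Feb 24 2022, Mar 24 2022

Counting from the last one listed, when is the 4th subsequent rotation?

Gaps: 28, 35, 28, 28 days — a mix of 28 and 35. Every date is a Thursday.
Each is the 4th Thursday of its month.
April 2022 — 4th Thursday is Apr 28 2022.
4th Thursday of May 2022: May 26 2022.
4th Thursday of June 2022: Jun 23 2022.
July 2022 — 4th Thursday is Jul 28 2022.

Jul 28 2022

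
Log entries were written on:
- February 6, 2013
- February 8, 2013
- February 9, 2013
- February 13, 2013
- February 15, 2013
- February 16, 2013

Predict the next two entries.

The gap pattern 2, 1, 4, 2, 1 repeats every 3 events.
These are the Wednesdays, Fridays and Saturdays of each week.
Next Wednesday: February 20, 2013.
Next Friday: February 22, 2013.

February 20, 2013; February 22, 2013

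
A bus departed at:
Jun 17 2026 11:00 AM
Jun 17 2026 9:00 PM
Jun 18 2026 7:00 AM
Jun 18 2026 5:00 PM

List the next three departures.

Jun 19 2026 3:00 AM, Jun 19 2026 1:00 PM, Jun 19 2026 11:00 PM

The interval is a steady 10 hours (10, 10, 10).
Jun 18 2026 5:00 PM + 10 h = Jun 19 2026 3:00 AM.
Jun 19 2026 3:00 AM + 10 h = Jun 19 2026 1:00 PM.
Jun 19 2026 1:00 PM + 10 h = Jun 19 2026 11:00 PM.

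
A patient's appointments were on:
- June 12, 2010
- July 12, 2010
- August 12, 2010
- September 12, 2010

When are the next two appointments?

October 12, 2010; November 12, 2010

The day-of-month is always 12 (30, 31, 31 days between events).
So this recurs on the 12th of each month.
Next: October 2010 → October 12, 2010.
November 2010: November 12, 2010.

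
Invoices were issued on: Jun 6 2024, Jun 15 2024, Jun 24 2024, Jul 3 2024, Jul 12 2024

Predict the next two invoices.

Jul 21 2024, Jul 30 2024

Gaps between consecutive events: 9, 9, 9, 9 days — a constant 9-day interval.
Jul 12 2024 + 9 days = Jul 21 2024.
Jul 21 2024 + 9 days = Jul 30 2024.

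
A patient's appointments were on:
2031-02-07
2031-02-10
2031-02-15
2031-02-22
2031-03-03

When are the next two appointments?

Intervals are 3, 5, 7, 9 days — an arithmetic progression with common difference 2.
Next gap: 11 days. 2031-03-03 + 11 days = 2031-03-14.
Next gap: 13 days. 2031-03-14 + 13 days = 2031-03-27.

2031-03-14, 2031-03-27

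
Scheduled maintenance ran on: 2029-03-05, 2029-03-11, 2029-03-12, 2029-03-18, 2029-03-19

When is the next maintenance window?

Every event lands on a Monday or Sunday (gaps cycle 6, 1, 6, 1).
So the schedule is: every Monday and Sunday.
Next Sunday: 2029-03-25.

2029-03-25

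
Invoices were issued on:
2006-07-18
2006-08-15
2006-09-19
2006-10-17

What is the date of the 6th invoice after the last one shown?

2007-04-17

Gaps: 28, 35, 28 days — a mix of 28 and 35. Every date is a Tuesday.
Each is the 3rd Tuesday of its month.
3rd Tuesday of November 2006: 2006-11-21.
3rd Tuesday of December 2006: 2006-12-19.
January 2007 — 3rd Tuesday is 2007-01-16.
February 2007 — 3rd Tuesday is 2007-02-20.
3rd Tuesday of March 2007: 2007-03-20.
3rd Tuesday of April 2007: 2007-04-17.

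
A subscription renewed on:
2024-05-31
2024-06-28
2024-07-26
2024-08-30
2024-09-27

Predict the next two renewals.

All Fridays; the gaps (28, 28, 35, 28) vary with month length.
This is the last Friday of each month.
October 2024 ends with Friday 2024-10-25.
Last Friday of November 2024: 2024-11-29.

2024-10-25, 2024-11-29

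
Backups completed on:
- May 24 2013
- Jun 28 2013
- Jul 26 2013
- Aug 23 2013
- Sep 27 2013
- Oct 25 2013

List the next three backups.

Nov 22 2013, Dec 27 2013, Jan 24 2014

Gaps: 35, 28, 28, 35, 28 days — a mix of 28 and 35. Every date is a Friday.
Each is the 4th Friday of its month.
4th Friday of November 2013: Nov 22 2013.
4th Friday of December 2013: Dec 27 2013.
4th Friday of January 2014: Jan 24 2014.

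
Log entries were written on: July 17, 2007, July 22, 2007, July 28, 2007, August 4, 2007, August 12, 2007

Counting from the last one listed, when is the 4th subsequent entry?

September 23, 2007

Intervals are 5, 6, 7, 8 days — an arithmetic progression with common difference 1.
Next gap: 9 days. August 12, 2007 + 9 days = August 21, 2007.
Next gap: 10 days. August 21, 2007 + 10 days = August 31, 2007.
Next gap: 11 days. August 31, 2007 + 11 days = September 11, 2007.
Next gap: 12 days. September 11, 2007 + 12 days = September 23, 2007.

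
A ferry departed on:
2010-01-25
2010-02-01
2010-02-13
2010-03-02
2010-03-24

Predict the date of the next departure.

2010-04-20

The spacing grows by 5 each time: 7, 12, 17, 22 days.
Next gap: 27 days. 2010-03-24 + 27 days = 2010-04-20.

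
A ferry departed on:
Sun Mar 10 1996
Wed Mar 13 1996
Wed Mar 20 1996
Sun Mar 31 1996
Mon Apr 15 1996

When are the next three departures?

Gaps: 3, 7, 11, 15 days — each gap is 4 larger than the previous one.
Next gap: 19 days. Mon Apr 15 1996 + 19 days = Sat May 4 1996.
Next gap: 23 days. Sat May 4 1996 + 23 days = Mon May 27 1996.
Next gap: 27 days. Mon May 27 1996 + 27 days = Sun Jun 23 1996.

Sat May 4 1996, Mon May 27 1996, Sun Jun 23 1996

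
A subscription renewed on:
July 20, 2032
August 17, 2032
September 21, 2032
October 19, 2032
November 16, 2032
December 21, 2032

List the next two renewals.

These are Tuesdays at 28- or 35-day spacing (28, 35, 28, 28, 35).
The pattern: 3rd Tuesday of the month.
January 2033 — 3rd Tuesday is January 18, 2033.
February 2033 — 3rd Tuesday is February 15, 2033.

January 18, 2033; February 15, 2033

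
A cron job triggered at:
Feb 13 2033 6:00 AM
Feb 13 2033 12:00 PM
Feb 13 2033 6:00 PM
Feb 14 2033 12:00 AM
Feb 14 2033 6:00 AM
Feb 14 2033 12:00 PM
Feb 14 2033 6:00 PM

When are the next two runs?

Feb 15 2033 12:00 AM, Feb 15 2033 6:00 AM

Spacing: 6, 6, 6, 6, 6, 6 h — constant 6 h.
Feb 14 2033 6:00 PM + 6 h = Feb 15 2033 12:00 AM.
Feb 15 2033 12:00 AM + 6 h = Feb 15 2033 6:00 AM.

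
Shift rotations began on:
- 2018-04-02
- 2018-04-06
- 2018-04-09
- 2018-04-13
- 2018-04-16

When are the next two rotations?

Gaps: 4, 3, 4, 3 days — not constant, but cyclic with period 2.
The events fall on every Monday and Friday.
Next Friday: 2018-04-20.
Next Monday: 2018-04-23.

2018-04-20, 2018-04-23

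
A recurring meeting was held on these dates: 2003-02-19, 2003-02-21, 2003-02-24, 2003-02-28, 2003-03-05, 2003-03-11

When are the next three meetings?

2003-03-18, 2003-03-26, 2003-04-04

Gaps: 2, 3, 4, 5, 6 days — each gap is 1 larger than the previous one.
Next gap: 7 days. 2003-03-11 + 7 days = 2003-03-18.
Next gap: 8 days. 2003-03-18 + 8 days = 2003-03-26.
Next gap: 9 days. 2003-03-26 + 9 days = 2003-04-04.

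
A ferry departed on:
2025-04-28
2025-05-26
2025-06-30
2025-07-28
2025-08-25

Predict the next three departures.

All Mondays; the gaps (28, 35, 28, 28) vary with month length.
This is the last Monday of each month.
Last Monday of September 2025: 2025-09-29.
October 2025 ends with Monday 2025-10-27.
Last Monday of November 2025: 2025-11-24.

2025-09-29, 2025-10-27, 2025-11-24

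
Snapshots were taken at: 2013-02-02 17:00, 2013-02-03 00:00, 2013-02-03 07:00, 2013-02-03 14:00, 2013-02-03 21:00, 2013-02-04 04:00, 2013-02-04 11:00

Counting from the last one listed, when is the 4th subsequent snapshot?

Spacing: 7, 7, 7, 7, 7, 7 h — constant 7 h.
2013-02-04 11:00 + 7 h = 2013-02-04 18:00.
2013-02-04 18:00 + 7 h = 2013-02-05 01:00.
2013-02-05 01:00 + 7 h = 2013-02-05 08:00.
2013-02-05 08:00 + 7 h = 2013-02-05 15:00.

2013-02-05 15:00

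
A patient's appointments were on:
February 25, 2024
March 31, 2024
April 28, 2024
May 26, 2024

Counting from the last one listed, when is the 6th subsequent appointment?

All Sundays; the gaps (35, 28, 28) vary with month length.
This is the last Sunday of each month.
June 2024 ends with Sunday June 30, 2024.
Last Sunday of July 2024: July 28, 2024.
Last Sunday of August 2024: August 25, 2024.
September 2024 ends with Sunday September 29, 2024.
Last Sunday of October 2024: October 27, 2024.
November 2024 ends with Sunday November 24, 2024.

November 24, 2024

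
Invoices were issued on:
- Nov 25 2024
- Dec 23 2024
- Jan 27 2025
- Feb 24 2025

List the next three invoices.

All dates are Mondays, 28, 35, 28 days apart.
Specifically, the 4th Monday of each month.
4th Monday of March 2025: Mar 24 2025.
April 2025 — 4th Monday is Apr 28 2025.
4th Monday of May 2025: May 26 2025.

Mar 24 2025, Apr 28 2025, May 26 2025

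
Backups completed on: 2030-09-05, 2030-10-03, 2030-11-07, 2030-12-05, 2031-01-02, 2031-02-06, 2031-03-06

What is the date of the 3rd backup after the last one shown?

These are Thursdays at 28- or 35-day spacing (28, 35, 28, 28, 35, 28).
The pattern: 1st Thursday of the month.
1st Thursday of April 2031: 2031-04-03.
May 2031 — 1st Thursday is 2031-05-01.
June 2031 — 1st Thursday is 2031-06-05.

2031-06-05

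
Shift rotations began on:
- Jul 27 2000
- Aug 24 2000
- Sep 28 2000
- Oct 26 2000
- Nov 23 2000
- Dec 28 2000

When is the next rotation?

Jan 25 2001

Gaps: 28, 35, 28, 28, 35 days — a mix of 28 and 35. Every date is a Thursday.
Each is the 4th Thursday of its month.
January 2001 — 4th Thursday is Jan 25 2001.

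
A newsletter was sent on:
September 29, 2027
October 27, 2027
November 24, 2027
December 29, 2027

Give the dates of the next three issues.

January 26, 2028; February 23, 2028; March 29, 2028

Every date is a Wednesday; gaps 28, 28, 35 days.
Each is the last Wednesday of its month (at least one falls on the 29th or later, ruling out '4th Wednesday').
January 2028 ends with Wednesday January 26, 2028.
Last Wednesday of February 2028: February 23, 2028.
Last Wednesday of March 2028: March 29, 2028.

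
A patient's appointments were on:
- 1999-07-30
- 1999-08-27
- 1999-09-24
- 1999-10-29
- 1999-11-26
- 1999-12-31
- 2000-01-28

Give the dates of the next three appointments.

2000-02-25, 2000-03-31, 2000-04-28

Every date is a Friday; gaps 28, 28, 35, 28, 35, 28 days.
Each is the last Friday of its month (at least one falls on the 29th or later, ruling out '4th Friday').
Last Friday of February 2000: 2000-02-25.
March 2000 ends with Friday 2000-03-31.
Last Friday of April 2000: 2000-04-28.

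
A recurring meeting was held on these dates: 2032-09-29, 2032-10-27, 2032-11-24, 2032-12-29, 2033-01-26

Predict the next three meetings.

2033-02-23, 2033-03-30, 2033-04-27

All Wednesdays; the gaps (28, 28, 35, 28) vary with month length.
This is the last Wednesday of each month.
February 2033 ends with Wednesday 2033-02-23.
March 2033 ends with Wednesday 2033-03-30.
April 2033 ends with Wednesday 2033-04-27.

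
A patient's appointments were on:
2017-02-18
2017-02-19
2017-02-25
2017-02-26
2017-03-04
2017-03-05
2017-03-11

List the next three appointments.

2017-03-12, 2017-03-18, 2017-03-19

The gap pattern 1, 6, 1, 6, 1, 6 repeats every 2 events.
These are the Saturdays and Sundays of each week.
Next Sunday: 2017-03-12.
Next Saturday: 2017-03-18.
The following Sunday is 2017-03-19.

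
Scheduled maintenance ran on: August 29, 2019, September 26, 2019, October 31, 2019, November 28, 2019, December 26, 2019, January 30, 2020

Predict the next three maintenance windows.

Every date is a Thursday; gaps 28, 35, 28, 28, 35 days.
Each is the last Thursday of its month (at least one falls on the 29th or later, ruling out '4th Thursday').
February 2020 ends with Thursday February 27, 2020.
March 2020 ends with Thursday March 26, 2020.
April 2020 ends with Thursday April 30, 2020.

February 27, 2020; March 26, 2020; April 30, 2020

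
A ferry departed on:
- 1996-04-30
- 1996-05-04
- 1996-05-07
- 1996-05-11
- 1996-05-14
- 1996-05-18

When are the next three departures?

The gap pattern 4, 3, 4, 3, 4 repeats every 2 events.
These are the Tuesdays and Saturdays of each week.
Next Tuesday: 1996-05-21.
Next Saturday: 1996-05-25.
The following Tuesday is 1996-05-28.

1996-05-21, 1996-05-25, 1996-05-28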